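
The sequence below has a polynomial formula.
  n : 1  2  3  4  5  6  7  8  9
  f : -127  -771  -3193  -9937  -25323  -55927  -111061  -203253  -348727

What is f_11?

-644, -2422, -6744, -15386, -30604, -55134, -92192, -145474
-1778, -4322, -8642, -15218, -24530, -37058, -53282
-2544, -4320, -6576, -9312, -12528, -16224
-1776, -2256, -2736, -3216, -3696
-480, -480, -480, -480
Fifth differences constant at -480.
-3696 − 480 = -4176;  -16224 − 4176 = -20400;  -53282 − 20400 = -73682;  -145474 − 73682 = -219156;  -348727 − 219156 = -567883
-4176 − 480 = -4656;  -20400 − 4656 = -25056;  -73682 − 25056 = -98738;  -219156 − 98738 = -317894;  -567883 − 317894 = -885777

-885777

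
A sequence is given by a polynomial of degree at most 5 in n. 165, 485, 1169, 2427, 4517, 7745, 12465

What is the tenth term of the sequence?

320, 684, 1258, 2090, 3228, 4720
364, 574, 832, 1138, 1492
210, 258, 306, 354
48, 48, 48
The fourth differences are constant (48).
354 + 48 = 402;  1492 + 402 = 1894;  4720 + 1894 = 6614;  12465 + 6614 = 19079
402 + 48 = 450;  1894 + 450 = 2344;  6614 + 2344 = 8958;  19079 + 8958 = 28037
450 + 48 = 498;  2344 + 498 = 2842;  8958 + 2842 = 11800;  28037 + 11800 = 39837

39837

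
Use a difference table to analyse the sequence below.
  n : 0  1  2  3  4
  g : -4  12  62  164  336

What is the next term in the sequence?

16, 50, 102, 172
34, 52, 70
18, 18
Third differences constant at 18.
70 + 18 = 88;  172 + 88 = 260;  336 + 260 = 596

596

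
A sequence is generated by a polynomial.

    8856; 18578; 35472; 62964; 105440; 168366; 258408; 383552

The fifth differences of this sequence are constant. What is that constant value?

120

D1: 9722, 16894, 27492, 42476, 62926, 90042, 125144
D2: 7172, 10598, 14984, 20450, 27116, 35102
D3: 3426, 4386, 5466, 6666, 7986
D4: 960, 1080, 1200, 1320
D5: 120, 120, 120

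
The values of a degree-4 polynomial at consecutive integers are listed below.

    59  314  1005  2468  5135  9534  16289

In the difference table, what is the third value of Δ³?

First differences: 255, 691, 1463, 2667, 4399, 6755
Second differences: 436, 772, 1204, 1732, 2356
Third differences: 336, 432, 528, 624
Fourth differences: 96, 96, 96

528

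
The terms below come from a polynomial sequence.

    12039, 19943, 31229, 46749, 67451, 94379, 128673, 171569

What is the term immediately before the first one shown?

Δ: 7904, 11286, 15520, 20702, 26928, 34294, 42896
Δ²: 3382, 4234, 5182, 6226, 7366, 8602
Δ³: 852, 948, 1044, 1140, 1236
Δ⁴: 96, 96, 96, 96
The fourth differences are constant at 96.
Work back: 852 − 96 = 756;  3382 − 756 = 2626;  7904 − 2626 = 5278;  12039 − 5278 = 6761

6761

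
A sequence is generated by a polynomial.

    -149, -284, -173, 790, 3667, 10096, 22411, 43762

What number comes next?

78235

D1: -135  111  963  2877  6429  12315  21351
D2: 246  852  1914  3552  5886  9036
D3: 606  1062  1638  2334  3150
D4: 456  576  696  816
D5: 120  120  120
Fifth differences constant at 120.
816 + 120 = 936;  3150 + 936 = 4086;  9036 + 4086 = 13122;  21351 + 13122 = 34473;  43762 + 34473 = 78235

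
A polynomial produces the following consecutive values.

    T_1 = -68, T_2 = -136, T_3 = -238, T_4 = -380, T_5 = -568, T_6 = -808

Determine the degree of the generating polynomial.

3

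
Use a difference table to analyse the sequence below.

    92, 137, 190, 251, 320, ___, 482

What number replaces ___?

397

Using the first 5 terms:
45  53  61  69
8  8  8
Constant second difference = 8.
Extend forward: 69 + 8 = 77;  320 + 77 = 397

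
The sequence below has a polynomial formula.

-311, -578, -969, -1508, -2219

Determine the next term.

-267, -391, -539, -711
-124, -148, -172
-24, -24
Third differences constant at -24.
-172 − 24 = -196;  -711 − 196 = -907;  -2219 − 907 = -3126

-3126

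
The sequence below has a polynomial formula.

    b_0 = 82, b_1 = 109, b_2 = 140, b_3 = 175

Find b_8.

410

D1: 27, 31, 35
D2: 4, 4
The second differences are constant (4).
35 + 4 = 39;  175 + 39 = 214
39 + 4 = 43;  214 + 43 = 257
43 + 4 = 47;  257 + 47 = 304
47 + 4 = 51;  304 + 51 = 355
51 + 4 = 55;  355 + 55 = 410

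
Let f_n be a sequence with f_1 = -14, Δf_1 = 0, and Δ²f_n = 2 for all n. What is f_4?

Build the table forward from the leading diagonal:
D2: 2  2  2  2
D1: 0  2  4  6
f: -14  -14  -12  -8

-8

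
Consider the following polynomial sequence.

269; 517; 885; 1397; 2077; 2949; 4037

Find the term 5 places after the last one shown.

248, 368, 512, 680, 872, 1088
120, 144, 168, 192, 216
24, 24, 24, 24
Third differences constant at 24.
216 + 24 = 240;  1088 + 240 = 1328;  4037 + 1328 = 5365
240 + 24 = 264;  1328 + 264 = 1592;  5365 + 1592 = 6957
264 + 24 = 288;  1592 + 288 = 1880;  6957 + 1880 = 8837
288 + 24 = 312;  1880 + 312 = 2192;  8837 + 2192 = 11029
312 + 24 = 336;  2192 + 336 = 2528;  11029 + 2528 = 13557

13557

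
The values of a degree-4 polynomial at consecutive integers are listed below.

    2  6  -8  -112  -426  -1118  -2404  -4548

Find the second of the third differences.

D1: 4, -14, -104, -314, -692, -1286, -2144
D2: -18, -90, -210, -378, -594, -858
D3: -72, -120, -168, -216, -264
D4: -48, -48, -48, -48

-120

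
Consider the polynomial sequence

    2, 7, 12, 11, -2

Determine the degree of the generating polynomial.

3

D1: 5, 5, -1, -13
D2: 0, -6, -12
D3: -6, -6
The third differences are constant, so the polynomial has degree 3.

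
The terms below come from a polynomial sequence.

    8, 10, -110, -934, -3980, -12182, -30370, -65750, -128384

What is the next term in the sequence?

-231670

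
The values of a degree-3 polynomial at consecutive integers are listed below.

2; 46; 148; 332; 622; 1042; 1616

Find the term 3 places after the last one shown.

4502

Δ: 44  102  184  290  420  574
Δ²: 58  82  106  130  154
Δ³: 24  24  24  24
The third differences are constant (24).
154 + 24 = 178;  574 + 178 = 752;  1616 + 752 = 2368
178 + 24 = 202;  752 + 202 = 954;  2368 + 954 = 3322
202 + 24 = 226;  954 + 226 = 1180;  3322 + 1180 = 4502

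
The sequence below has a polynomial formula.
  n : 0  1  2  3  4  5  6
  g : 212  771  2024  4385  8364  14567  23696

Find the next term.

36549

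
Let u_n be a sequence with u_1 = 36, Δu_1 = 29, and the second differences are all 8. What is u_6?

Build the table forward from the leading diagonal:
Δ²: 8  8  8  8  8  8
Δ: 29  37  45  53  61  69
u: 36  65  102  147  200  261

261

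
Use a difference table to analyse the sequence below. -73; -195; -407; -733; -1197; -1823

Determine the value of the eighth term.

-122, -212, -326, -464, -626
-90, -114, -138, -162
-24, -24, -24
Third differences constant at -24.
-162 − 24 = -186;  -626 − 186 = -812;  -1823 − 812 = -2635
-186 − 24 = -210;  -812 − 210 = -1022;  -2635 − 1022 = -3657

-3657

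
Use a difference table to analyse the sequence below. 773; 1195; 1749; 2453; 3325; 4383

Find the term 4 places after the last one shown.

10835

D1: 422, 554, 704, 872, 1058
D2: 132, 150, 168, 186
D3: 18, 18, 18
The third differences are constant (18).
186 + 18 = 204;  1058 + 204 = 1262;  4383 + 1262 = 5645
204 + 18 = 222;  1262 + 222 = 1484;  5645 + 1484 = 7129
222 + 18 = 240;  1484 + 240 = 1724;  7129 + 1724 = 8853
240 + 18 = 258;  1724 + 258 = 1982;  8853 + 1982 = 10835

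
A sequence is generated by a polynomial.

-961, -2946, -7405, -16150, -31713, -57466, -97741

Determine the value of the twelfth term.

-750886

First differences: -1985  -4459  -8745  -15563  -25753  -40275
Second differences: -2474  -4286  -6818  -10190  -14522
Third differences: -1812  -2532  -3372  -4332
Fourth differences: -720  -840  -960
Fifth differences: -120  -120
Fifth differences constant at -120.
-960 − 120 = -1080;  -4332 − 1080 = -5412;  -14522 − 5412 = -19934;  -40275 − 19934 = -60209;  -97741 − 60209 = -157950
-1080 − 120 = -1200;  -5412 − 1200 = -6612;  -19934 − 6612 = -26546;  -60209 − 26546 = -86755;  -157950 − 86755 = -244705
-1200 − 120 = -1320;  -6612 − 1320 = -7932;  -26546 − 7932 = -34478;  -86755 − 34478 = -121233;  -244705 − 121233 = -365938
-1320 − 120 = -1440;  -7932 − 1440 = -9372;  -34478 − 9372 = -43850;  -121233 − 43850 = -165083;  -365938 − 165083 = -531021
-1440 − 120 = -1560;  -9372 − 1560 = -10932;  -43850 − 10932 = -54782;  -165083 − 54782 = -219865;  -531021 − 219865 = -750886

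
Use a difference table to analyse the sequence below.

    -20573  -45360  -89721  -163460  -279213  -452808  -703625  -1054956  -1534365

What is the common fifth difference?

-360

Δ: -24787, -44361, -73739, -115753, -173595, -250817, -351331, -479409
Δ²: -19574, -29378, -42014, -57842, -77222, -100514, -128078
Δ³: -9804, -12636, -15828, -19380, -23292, -27564
Δ⁴: -2832, -3192, -3552, -3912, -4272
Δ⁵: -360, -360, -360, -360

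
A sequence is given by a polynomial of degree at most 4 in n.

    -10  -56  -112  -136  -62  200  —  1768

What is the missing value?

Using the first 6 terms:
Δ: -46  -56  -24  74  262
Δ²: -10  32  98  188
Δ³: 42  66  90
Δ⁴: 24  24
Constant fourth difference = 24.
Extend forward: 90 + 24 = 114;  188 + 114 = 302;  262 + 302 = 564;  200 + 564 = 764

764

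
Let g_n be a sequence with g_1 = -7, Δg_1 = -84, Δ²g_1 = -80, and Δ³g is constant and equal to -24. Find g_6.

-1467

Build the table forward from the leading diagonal:
Δ³: -24, -24, -24, -24, -24, -24
Δ²: -80, -104, -128, -152, -176, -200
Δ: -84, -164, -268, -396, -548, -724
g: -7, -91, -255, -523, -919, -1467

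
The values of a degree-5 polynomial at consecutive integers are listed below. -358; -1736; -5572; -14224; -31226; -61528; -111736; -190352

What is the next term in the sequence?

-308014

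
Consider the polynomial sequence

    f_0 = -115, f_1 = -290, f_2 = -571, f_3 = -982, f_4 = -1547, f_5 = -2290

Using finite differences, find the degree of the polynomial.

3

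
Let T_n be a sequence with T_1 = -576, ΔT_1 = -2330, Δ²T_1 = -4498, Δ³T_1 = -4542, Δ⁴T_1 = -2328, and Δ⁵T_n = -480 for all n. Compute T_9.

Build the table forward from the leading diagonal:
Fifth differences: -480  -480  -480  -480  -480  -480  -480  -480  -480
Fourth differences: -2328  -2808  -3288  -3768  -4248  -4728  -5208  -5688  -6168
Third differences: -4542  -6870  -9678  -12966  -16734  -20982  -25710  -30918  -36606
Second differences: -4498  -9040  -15910  -25588  -38554  -55288  -76270  -101980  -132898
First differences: -2330  -6828  -15868  -31778  -57366  -95920  -151208  -227478  -329458
T: -576  -2906  -9734  -25602  -57380  -114746  -210666  -361874  -589352

-589352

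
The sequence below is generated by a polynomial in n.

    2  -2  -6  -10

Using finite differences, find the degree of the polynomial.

1

-4, -4, -4
The first differences are constant, so the polynomial has degree 1.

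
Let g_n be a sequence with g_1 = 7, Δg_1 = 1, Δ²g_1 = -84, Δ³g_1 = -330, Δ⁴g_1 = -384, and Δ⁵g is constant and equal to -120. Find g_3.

Build the table forward from the leading diagonal:
Fifth differences: -120, -120, -120
Fourth differences: -384, -504, -624
Third differences: -330, -714, -1218
Second differences: -84, -414, -1128
First differences: 1, -83, -497
g: 7, 8, -75

-75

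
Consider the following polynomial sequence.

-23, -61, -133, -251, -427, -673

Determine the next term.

-1001

First differences: -38  -72  -118  -176  -246
Second differences: -34  -46  -58  -70
Third differences: -12  -12  -12
The third differences are constant (-12).
-70 − 12 = -82;  -246 − 82 = -328;  -673 − 328 = -1001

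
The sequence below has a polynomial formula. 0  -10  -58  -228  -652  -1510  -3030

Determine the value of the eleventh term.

Δ: -10, -48, -170, -424, -858, -1520
Δ²: -38, -122, -254, -434, -662
Δ³: -84, -132, -180, -228
Δ⁴: -48, -48, -48
The fourth differences are constant (-48).
-228 − 48 = -276;  -662 − 276 = -938;  -1520 − 938 = -2458;  -3030 − 2458 = -5488
-276 − 48 = -324;  -938 − 324 = -1262;  -2458 − 1262 = -3720;  -5488 − 3720 = -9208
-324 − 48 = -372;  -1262 − 372 = -1634;  -3720 − 1634 = -5354;  -9208 − 5354 = -14562
-372 − 48 = -420;  -1634 − 420 = -2054;  -5354 − 2054 = -7408;  -14562 − 7408 = -21970

-21970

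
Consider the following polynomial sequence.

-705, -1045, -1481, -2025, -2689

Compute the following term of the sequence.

Δ: -340 , -436 , -544 , -664
Δ²: -96 , -108 , -120
Δ³: -12 , -12
Third differences constant at -12.
-120 − 12 = -132;  -664 − 132 = -796;  -2689 − 796 = -3485

-3485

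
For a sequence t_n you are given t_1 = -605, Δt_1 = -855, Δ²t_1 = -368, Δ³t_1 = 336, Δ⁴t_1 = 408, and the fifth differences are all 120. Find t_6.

-3040

Build the table forward from the leading diagonal:
Δ⁵: 120  120  120  120  120  120
Δ⁴: 408  528  648  768  888  1008
Δ³: 336  744  1272  1920  2688  3576
Δ²: -368  -32  712  1984  3904  6592
Δ: -855  -1223  -1255  -543  1441  5345
t: -605  -1460  -2683  -3938  -4481  -3040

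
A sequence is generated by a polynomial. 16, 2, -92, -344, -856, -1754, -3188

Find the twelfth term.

-14, -94, -252, -512, -898, -1434
-80, -158, -260, -386, -536
-78, -102, -126, -150
-24, -24, -24
The fourth differences are constant (-24).
-150 − 24 = -174;  -536 − 174 = -710;  -1434 − 710 = -2144;  -3188 − 2144 = -5332
-174 − 24 = -198;  -710 − 198 = -908;  -2144 − 908 = -3052;  -5332 − 3052 = -8384
-198 − 24 = -222;  -908 − 222 = -1130;  -3052 − 1130 = -4182;  -8384 − 4182 = -12566
-222 − 24 = -246;  -1130 − 246 = -1376;  -4182 − 1376 = -5558;  -12566 − 5558 = -18124
-246 − 24 = -270;  -1376 − 270 = -1646;  -5558 − 1646 = -7204;  -18124 − 7204 = -25328

-25328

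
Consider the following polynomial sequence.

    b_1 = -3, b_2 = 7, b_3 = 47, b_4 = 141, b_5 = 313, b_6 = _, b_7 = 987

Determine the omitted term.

Using the first 5 terms:
First differences: 10, 40, 94, 172
Second differences: 30, 54, 78
Third differences: 24, 24
Constant third difference = 24.
Extend forward: 78 + 24 = 102;  172 + 102 = 274;  313 + 274 = 587

587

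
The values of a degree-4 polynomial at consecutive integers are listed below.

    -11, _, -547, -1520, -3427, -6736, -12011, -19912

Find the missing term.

-136

Using the last 6 terms:
-973, -1907, -3309, -5275, -7901
-934, -1402, -1966, -2626
-468, -564, -660
-96, -96
Constant fourth difference = -96.
Extend backward: -468 + 96 = -372;  -934 + 372 = -562;  -973 + 562 = -411;  -547 + 411 = -136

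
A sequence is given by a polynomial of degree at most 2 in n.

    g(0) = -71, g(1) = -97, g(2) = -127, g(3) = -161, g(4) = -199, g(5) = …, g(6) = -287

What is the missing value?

-241

Using the first 5 terms:
-26, -30, -34, -38
-4, -4, -4
Constant second difference = -4.
Extend forward: -38 − 4 = -42;  -199 − 42 = -241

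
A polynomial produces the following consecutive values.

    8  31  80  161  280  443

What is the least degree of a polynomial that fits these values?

3

Δ: 23, 49, 81, 119, 163
Δ²: 26, 32, 38, 44
Δ³: 6, 6, 6
The third differences are constant, so the polynomial has degree 3.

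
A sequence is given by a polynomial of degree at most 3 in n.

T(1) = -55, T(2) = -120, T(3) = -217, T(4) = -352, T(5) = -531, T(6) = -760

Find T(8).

-1392

Δ: -65 , -97 , -135 , -179 , -229
Δ²: -32 , -38 , -44 , -50
Δ³: -6 , -6 , -6
The third differences are constant (-6).
-50 − 6 = -56;  -229 − 56 = -285;  -760 − 285 = -1045
-56 − 6 = -62;  -285 − 62 = -347;  -1045 − 347 = -1392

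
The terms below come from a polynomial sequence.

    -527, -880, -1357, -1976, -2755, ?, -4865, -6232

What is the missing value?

Using the first 5 terms:
D1: -353  -477  -619  -779
D2: -124  -142  -160
D3: -18  -18
Constant third difference = -18.
Extend forward: -160 − 18 = -178;  -779 − 178 = -957;  -2755 − 957 = -3712

-3712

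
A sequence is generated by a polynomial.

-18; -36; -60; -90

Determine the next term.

-126

Δ: -18, -24, -30
Δ²: -6, -6
The second differences are constant (-6).
-30 − 6 = -36;  -90 − 36 = -126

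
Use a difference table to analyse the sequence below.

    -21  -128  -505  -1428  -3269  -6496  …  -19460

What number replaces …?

Using the first 6 terms:
-107  -377  -923  -1841  -3227
-270  -546  -918  -1386
-276  -372  -468
-96  -96
Constant fourth difference = -96.
Extend forward: -468 − 96 = -564;  -1386 − 564 = -1950;  -3227 − 1950 = -5177;  -6496 − 5177 = -11673

-11673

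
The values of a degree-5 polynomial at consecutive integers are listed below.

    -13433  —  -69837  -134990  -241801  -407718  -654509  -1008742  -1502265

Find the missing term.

-32734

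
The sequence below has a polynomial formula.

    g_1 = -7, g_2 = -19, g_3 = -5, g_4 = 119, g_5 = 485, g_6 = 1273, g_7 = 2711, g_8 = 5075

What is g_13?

D1: -12 , 14 , 124 , 366 , 788 , 1438 , 2364
D2: 26 , 110 , 242 , 422 , 650 , 926
D3: 84 , 132 , 180 , 228 , 276
D4: 48 , 48 , 48 , 48
The fourth differences are constant (48).
276 + 48 = 324;  926 + 324 = 1250;  2364 + 1250 = 3614;  5075 + 3614 = 8689
324 + 48 = 372;  1250 + 372 = 1622;  3614 + 1622 = 5236;  8689 + 5236 = 13925
372 + 48 = 420;  1622 + 420 = 2042;  5236 + 2042 = 7278;  13925 + 7278 = 21203
420 + 48 = 468;  2042 + 468 = 2510;  7278 + 2510 = 9788;  21203 + 9788 = 30991
468 + 48 = 516;  2510 + 516 = 3026;  9788 + 3026 = 12814;  30991 + 12814 = 43805

43805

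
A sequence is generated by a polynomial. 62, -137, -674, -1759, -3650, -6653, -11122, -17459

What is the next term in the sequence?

D1: -199, -537, -1085, -1891, -3003, -4469, -6337
D2: -338, -548, -806, -1112, -1466, -1868
D3: -210, -258, -306, -354, -402
D4: -48, -48, -48, -48
Constant fourth difference = -48, so extend:
-402 − 48 = -450;  -1868 − 450 = -2318;  -6337 − 2318 = -8655;  -17459 − 8655 = -26114

-26114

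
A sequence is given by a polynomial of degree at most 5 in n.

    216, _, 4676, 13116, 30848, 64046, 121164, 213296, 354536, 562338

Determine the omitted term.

1274

Using the last 8 terms:
8440, 17732, 33198, 57118, 92132, 141240, 207802
9292, 15466, 23920, 35014, 49108, 66562
6174, 8454, 11094, 14094, 17454
2280, 2640, 3000, 3360
360, 360, 360
Constant fifth difference = 360.
Extend backward: 2280 − 360 = 1920;  6174 − 1920 = 4254;  9292 − 4254 = 5038;  8440 − 5038 = 3402;  4676 − 3402 = 1274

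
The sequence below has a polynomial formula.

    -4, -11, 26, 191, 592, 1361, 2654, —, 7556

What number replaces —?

Using the first 7 terms:
First differences: -7  37  165  401  769  1293
Second differences: 44  128  236  368  524
Third differences: 84  108  132  156
Fourth differences: 24  24  24
Constant fourth difference = 24.
Extend forward: 156 + 24 = 180;  524 + 180 = 704;  1293 + 704 = 1997;  2654 + 1997 = 4651

4651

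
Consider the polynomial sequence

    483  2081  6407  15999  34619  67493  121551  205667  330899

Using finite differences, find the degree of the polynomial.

5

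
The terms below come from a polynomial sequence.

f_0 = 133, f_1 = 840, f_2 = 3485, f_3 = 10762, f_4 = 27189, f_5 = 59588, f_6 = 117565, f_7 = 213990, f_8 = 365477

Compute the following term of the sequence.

592864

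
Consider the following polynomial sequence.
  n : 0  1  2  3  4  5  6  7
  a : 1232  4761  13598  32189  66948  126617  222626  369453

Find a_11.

1881341

First differences: 3529, 8837, 18591, 34759, 59669, 96009, 146827
Second differences: 5308, 9754, 16168, 24910, 36340, 50818
Third differences: 4446, 6414, 8742, 11430, 14478
Fourth differences: 1968, 2328, 2688, 3048
Fifth differences: 360, 360, 360
Constant fifth difference = 360, so extend:
3048 + 360 = 3408;  14478 + 3408 = 17886;  50818 + 17886 = 68704;  146827 + 68704 = 215531;  369453 + 215531 = 584984
3408 + 360 = 3768;  17886 + 3768 = 21654;  68704 + 21654 = 90358;  215531 + 90358 = 305889;  584984 + 305889 = 890873
3768 + 360 = 4128;  21654 + 4128 = 25782;  90358 + 25782 = 116140;  305889 + 116140 = 422029;  890873 + 422029 = 1312902
4128 + 360 = 4488;  25782 + 4488 = 30270;  116140 + 30270 = 146410;  422029 + 146410 = 568439;  1312902 + 568439 = 1881341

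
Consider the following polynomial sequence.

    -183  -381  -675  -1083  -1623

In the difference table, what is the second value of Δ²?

-114

D1: -198, -294, -408, -540
D2: -96, -114, -132
D3: -18, -18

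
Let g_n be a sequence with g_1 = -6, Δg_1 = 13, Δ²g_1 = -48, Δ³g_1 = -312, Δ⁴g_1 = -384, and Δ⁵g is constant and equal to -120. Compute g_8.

Build the table forward from the leading diagonal:
Fifth differences: -120, -120, -120, -120, -120, -120, -120, -120
Fourth differences: -384, -504, -624, -744, -864, -984, -1104, -1224
Third differences: -312, -696, -1200, -1824, -2568, -3432, -4416, -5520
Second differences: -48, -360, -1056, -2256, -4080, -6648, -10080, -14496
First differences: 13, -35, -395, -1451, -3707, -7787, -14435, -24515
g: -6, 7, -28, -423, -1874, -5581, -13368, -27803

-27803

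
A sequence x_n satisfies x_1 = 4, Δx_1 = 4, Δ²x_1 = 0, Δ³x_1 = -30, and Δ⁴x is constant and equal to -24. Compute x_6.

-396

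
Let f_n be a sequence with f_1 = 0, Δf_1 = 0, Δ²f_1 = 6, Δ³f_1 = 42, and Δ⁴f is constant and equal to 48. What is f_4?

Build the table forward from the leading diagonal:
Δ⁴: 48  48  48  48
Δ³: 42  90  138  186
Δ²: 6  48  138  276
Δ: 0  6  54  192
f: 0  0  6  60

60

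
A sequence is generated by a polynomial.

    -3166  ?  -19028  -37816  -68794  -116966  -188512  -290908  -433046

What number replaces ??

-8482

Using the last 7 terms:
D1: -18788, -30978, -48172, -71546, -102396, -142138
D2: -12190, -17194, -23374, -30850, -39742
D3: -5004, -6180, -7476, -8892
D4: -1176, -1296, -1416
D5: -120, -120
Constant fifth difference = -120.
Extend backward: -1176 + 120 = -1056;  -5004 + 1056 = -3948;  -12190 + 3948 = -8242;  -18788 + 8242 = -10546;  -19028 + 10546 = -8482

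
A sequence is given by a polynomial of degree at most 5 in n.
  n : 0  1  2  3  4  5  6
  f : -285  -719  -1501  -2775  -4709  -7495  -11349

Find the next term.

Δ: -434, -782, -1274, -1934, -2786, -3854
Δ²: -348, -492, -660, -852, -1068
Δ³: -144, -168, -192, -216
Δ⁴: -24, -24, -24
Constant fourth difference = -24, so extend:
-216 − 24 = -240;  -1068 − 240 = -1308;  -3854 − 1308 = -5162;  -11349 − 5162 = -16511

-16511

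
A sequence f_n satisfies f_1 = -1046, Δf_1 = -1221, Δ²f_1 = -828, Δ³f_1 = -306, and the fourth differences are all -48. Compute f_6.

Build the table forward from the leading diagonal:
Δ⁴: -48, -48, -48, -48, -48, -48
Δ³: -306, -354, -402, -450, -498, -546
Δ²: -828, -1134, -1488, -1890, -2340, -2838
Δ: -1221, -2049, -3183, -4671, -6561, -8901
f: -1046, -2267, -4316, -7499, -12170, -18731

-18731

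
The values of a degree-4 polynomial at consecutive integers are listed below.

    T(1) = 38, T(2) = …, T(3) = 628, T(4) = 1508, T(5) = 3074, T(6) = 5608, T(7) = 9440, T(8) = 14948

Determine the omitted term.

Using the last 6 terms:
Δ: 880, 1566, 2534, 3832, 5508
Δ²: 686, 968, 1298, 1676
Δ³: 282, 330, 378
Δ⁴: 48, 48
Constant fourth difference = 48.
Extend backward: 282 − 48 = 234;  686 − 234 = 452;  880 − 452 = 428;  628 − 428 = 200

200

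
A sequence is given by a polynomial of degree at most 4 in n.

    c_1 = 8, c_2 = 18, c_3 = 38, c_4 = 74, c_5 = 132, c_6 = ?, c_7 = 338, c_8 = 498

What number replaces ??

218

Using the first 5 terms:
D1: 10  20  36  58
D2: 10  16  22
D3: 6  6
Constant third difference = 6.
Extend forward: 22 + 6 = 28;  58 + 28 = 86;  132 + 86 = 218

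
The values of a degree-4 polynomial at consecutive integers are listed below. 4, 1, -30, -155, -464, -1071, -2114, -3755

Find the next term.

-3, -31, -125, -309, -607, -1043, -1641
-28, -94, -184, -298, -436, -598
-66, -90, -114, -138, -162
-24, -24, -24, -24
Fourth differences constant at -24.
-162 − 24 = -186;  -598 − 186 = -784;  -1641 − 784 = -2425;  -3755 − 2425 = -6180

-6180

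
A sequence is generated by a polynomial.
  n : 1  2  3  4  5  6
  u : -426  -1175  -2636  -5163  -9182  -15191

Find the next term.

D1: -749 , -1461 , -2527 , -4019 , -6009
D2: -712 , -1066 , -1492 , -1990
D3: -354 , -426 , -498
D4: -72 , -72
Constant fourth difference = -72, so extend:
-498 − 72 = -570;  -1990 − 570 = -2560;  -6009 − 2560 = -8569;  -15191 − 8569 = -23760

-23760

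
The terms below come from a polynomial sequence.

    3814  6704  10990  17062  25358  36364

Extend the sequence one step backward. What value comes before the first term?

Δ: 2890, 4286, 6072, 8296, 11006
Δ²: 1396, 1786, 2224, 2710
Δ³: 390, 438, 486
Δ⁴: 48, 48
The fourth differences are constant at 48.
Work back: 390 − 48 = 342;  1396 − 342 = 1054;  2890 − 1054 = 1836;  3814 − 1836 = 1978

1978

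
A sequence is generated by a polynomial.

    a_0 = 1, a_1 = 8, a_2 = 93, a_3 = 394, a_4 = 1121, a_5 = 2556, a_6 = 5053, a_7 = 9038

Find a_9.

D1: 7  85  301  727  1435  2497  3985
D2: 78  216  426  708  1062  1488
D3: 138  210  282  354  426
D4: 72  72  72  72
The fourth differences are constant (72).
426 + 72 = 498;  1488 + 498 = 1986;  3985 + 1986 = 5971;  9038 + 5971 = 15009
498 + 72 = 570;  1986 + 570 = 2556;  5971 + 2556 = 8527;  15009 + 8527 = 23536

23536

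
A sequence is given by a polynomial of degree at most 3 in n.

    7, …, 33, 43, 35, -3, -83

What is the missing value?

17

Using the last 5 terms:
Δ: 10, -8, -38, -80
Δ²: -18, -30, -42
Δ³: -12, -12
Constant third difference = -12.
Extend backward: -18 + 12 = -6;  10 + 6 = 16;  33 − 16 = 17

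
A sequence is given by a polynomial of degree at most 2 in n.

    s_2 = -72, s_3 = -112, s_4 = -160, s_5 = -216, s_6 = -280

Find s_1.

-40

D1: -40  -48  -56  -64
D2: -8  -8  -8
The second differences are constant at -8.
Work back: -40 + 8 = -32;  -72 + 32 = -40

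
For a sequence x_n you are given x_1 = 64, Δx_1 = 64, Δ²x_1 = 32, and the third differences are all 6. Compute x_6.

Build the table forward from the leading diagonal:
Third differences: 6, 6, 6, 6, 6, 6
Second differences: 32, 38, 44, 50, 56, 62
First differences: 64, 96, 134, 178, 228, 284
x: 64, 128, 224, 358, 536, 764

764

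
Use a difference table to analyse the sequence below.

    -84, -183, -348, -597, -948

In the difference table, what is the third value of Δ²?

-102

D1: -99, -165, -249, -351
D2: -66, -84, -102
D3: -18, -18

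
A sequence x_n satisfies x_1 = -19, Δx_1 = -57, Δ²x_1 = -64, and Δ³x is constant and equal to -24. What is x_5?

Build the table forward from the leading diagonal:
Δ³: -24, -24, -24, -24, -24
Δ²: -64, -88, -112, -136, -160
Δ: -57, -121, -209, -321, -457
x: -19, -76, -197, -406, -727

-727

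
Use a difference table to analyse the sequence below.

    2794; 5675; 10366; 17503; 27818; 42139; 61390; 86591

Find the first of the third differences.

636

Δ: 2881, 4691, 7137, 10315, 14321, 19251, 25201
Δ²: 1810, 2446, 3178, 4006, 4930, 5950
Δ³: 636, 732, 828, 924, 1020
Δ⁴: 96, 96, 96, 96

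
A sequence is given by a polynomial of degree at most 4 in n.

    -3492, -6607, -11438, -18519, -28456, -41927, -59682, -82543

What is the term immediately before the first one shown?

-1631

Δ: -3115, -4831, -7081, -9937, -13471, -17755, -22861
Δ²: -1716, -2250, -2856, -3534, -4284, -5106
Δ³: -534, -606, -678, -750, -822
Δ⁴: -72, -72, -72, -72
The fourth differences are constant at -72.
Work back: -534 + 72 = -462;  -1716 + 462 = -1254;  -3115 + 1254 = -1861;  -3492 + 1861 = -1631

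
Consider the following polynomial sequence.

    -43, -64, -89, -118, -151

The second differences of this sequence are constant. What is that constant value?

-4

Δ: -21, -25, -29, -33
Δ²: -4, -4, -4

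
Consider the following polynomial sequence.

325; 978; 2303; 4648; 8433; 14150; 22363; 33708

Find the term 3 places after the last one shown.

93975

First differences: 653, 1325, 2345, 3785, 5717, 8213, 11345
Second differences: 672, 1020, 1440, 1932, 2496, 3132
Third differences: 348, 420, 492, 564, 636
Fourth differences: 72, 72, 72, 72
Constant fourth difference = 72, so extend:
636 + 72 = 708;  3132 + 708 = 3840;  11345 + 3840 = 15185;  33708 + 15185 = 48893
708 + 72 = 780;  3840 + 780 = 4620;  15185 + 4620 = 19805;  48893 + 19805 = 68698
780 + 72 = 852;  4620 + 852 = 5472;  19805 + 5472 = 25277;  68698 + 25277 = 93975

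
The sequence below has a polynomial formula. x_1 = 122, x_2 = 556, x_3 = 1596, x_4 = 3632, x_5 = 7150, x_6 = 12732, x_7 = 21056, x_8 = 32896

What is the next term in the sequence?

49122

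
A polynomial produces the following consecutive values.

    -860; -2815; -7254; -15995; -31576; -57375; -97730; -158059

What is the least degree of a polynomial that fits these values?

5

Δ: -1955, -4439, -8741, -15581, -25799, -40355, -60329
Δ²: -2484, -4302, -6840, -10218, -14556, -19974
Δ³: -1818, -2538, -3378, -4338, -5418
Δ⁴: -720, -840, -960, -1080
Δ⁵: -120, -120, -120
The fifth differences are constant, so the polynomial has degree 5.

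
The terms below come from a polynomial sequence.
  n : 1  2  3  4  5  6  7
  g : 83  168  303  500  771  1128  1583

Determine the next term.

2148

D1: 85, 135, 197, 271, 357, 455
D2: 50, 62, 74, 86, 98
D3: 12, 12, 12, 12
Third differences constant at 12.
98 + 12 = 110;  455 + 110 = 565;  1583 + 565 = 2148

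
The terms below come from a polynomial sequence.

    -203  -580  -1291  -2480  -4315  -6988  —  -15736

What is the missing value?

Using the first 6 terms:
D1: -377  -711  -1189  -1835  -2673
D2: -334  -478  -646  -838
D3: -144  -168  -192
D4: -24  -24
Constant fourth difference = -24.
Extend forward: -192 − 24 = -216;  -838 − 216 = -1054;  -2673 − 1054 = -3727;  -6988 − 3727 = -10715

-10715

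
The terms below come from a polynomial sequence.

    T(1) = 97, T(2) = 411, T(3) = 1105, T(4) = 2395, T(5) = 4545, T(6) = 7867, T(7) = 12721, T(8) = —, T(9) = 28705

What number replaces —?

19515

Using the first 7 terms:
314, 694, 1290, 2150, 3322, 4854
380, 596, 860, 1172, 1532
216, 264, 312, 360
48, 48, 48
Constant fourth difference = 48.
Extend forward: 360 + 48 = 408;  1532 + 408 = 1940;  4854 + 1940 = 6794;  12721 + 6794 = 19515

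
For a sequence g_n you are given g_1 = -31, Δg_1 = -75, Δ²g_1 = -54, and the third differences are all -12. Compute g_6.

-1066

Build the table forward from the leading diagonal:
Δ³: -12, -12, -12, -12, -12, -12
Δ²: -54, -66, -78, -90, -102, -114
Δ: -75, -129, -195, -273, -363, -465
g: -31, -106, -235, -430, -703, -1066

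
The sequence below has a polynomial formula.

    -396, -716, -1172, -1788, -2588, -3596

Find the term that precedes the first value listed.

First differences: -320, -456, -616, -800, -1008
Second differences: -136, -160, -184, -208
Third differences: -24, -24, -24
The third differences are constant at -24.
Work back: -136 + 24 = -112;  -320 + 112 = -208;  -396 + 208 = -188

-188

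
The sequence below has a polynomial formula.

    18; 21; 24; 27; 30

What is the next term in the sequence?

33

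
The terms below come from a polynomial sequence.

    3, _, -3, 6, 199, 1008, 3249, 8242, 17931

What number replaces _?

4

Using the last 7 terms:
Δ: 9  193  809  2241  4993  9689
Δ²: 184  616  1432  2752  4696
Δ³: 432  816  1320  1944
Δ⁴: 384  504  624
Δ⁵: 120  120
Constant fifth difference = 120.
Extend backward: 384 − 120 = 264;  432 − 264 = 168;  184 − 168 = 16;  9 − 16 = -7;  -3 + 7 = 4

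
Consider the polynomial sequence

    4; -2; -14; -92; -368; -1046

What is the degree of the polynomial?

Δ: -6, -12, -78, -276, -678
Δ²: -6, -66, -198, -402
Δ³: -60, -132, -204
Δ⁴: -72, -72
The fourth differences are constant, so the polynomial has degree 4.

4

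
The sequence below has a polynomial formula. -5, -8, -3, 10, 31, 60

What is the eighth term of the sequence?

D1: -3  5  13  21  29
D2: 8  8  8  8
Second differences constant at 8.
29 + 8 = 37;  60 + 37 = 97
37 + 8 = 45;  97 + 45 = 142

142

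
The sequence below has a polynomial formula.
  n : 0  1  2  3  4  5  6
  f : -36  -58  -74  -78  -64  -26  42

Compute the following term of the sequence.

146

First differences: -22 , -16 , -4 , 14 , 38 , 68
Second differences: 6 , 12 , 18 , 24 , 30
Third differences: 6 , 6 , 6 , 6
Third differences constant at 6.
30 + 6 = 36;  68 + 36 = 104;  42 + 104 = 146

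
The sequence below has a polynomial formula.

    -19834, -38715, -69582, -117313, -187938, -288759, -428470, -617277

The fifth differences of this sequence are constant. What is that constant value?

-120

First differences: -18881, -30867, -47731, -70625, -100821, -139711, -188807
Second differences: -11986, -16864, -22894, -30196, -38890, -49096
Third differences: -4878, -6030, -7302, -8694, -10206
Fourth differences: -1152, -1272, -1392, -1512
Fifth differences: -120, -120, -120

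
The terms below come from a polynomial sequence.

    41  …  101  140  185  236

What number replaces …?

68

Using the last 4 terms:
D1: 39  45  51
D2: 6  6
Constant second difference = 6.
Extend backward: 39 − 6 = 33;  101 − 33 = 68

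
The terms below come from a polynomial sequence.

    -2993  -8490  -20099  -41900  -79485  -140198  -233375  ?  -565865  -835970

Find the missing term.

-370584

Using the first 7 terms:
Δ: -5497  -11609  -21801  -37585  -60713  -93177
Δ²: -6112  -10192  -15784  -23128  -32464
Δ³: -4080  -5592  -7344  -9336
Δ⁴: -1512  -1752  -1992
Δ⁵: -240  -240
Constant fifth difference = -240.
Extend forward: -1992 − 240 = -2232;  -9336 − 2232 = -11568;  -32464 − 11568 = -44032;  -93177 − 44032 = -137209;  -233375 − 137209 = -370584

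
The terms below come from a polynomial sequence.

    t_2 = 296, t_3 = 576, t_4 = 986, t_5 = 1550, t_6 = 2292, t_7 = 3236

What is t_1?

122

Δ: 280  410  564  742  944
Δ²: 130  154  178  202
Δ³: 24  24  24
The third differences are constant at 24.
Work back: 130 − 24 = 106;  280 − 106 = 174;  296 − 174 = 122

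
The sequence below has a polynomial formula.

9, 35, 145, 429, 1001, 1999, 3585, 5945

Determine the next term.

9289

D1: 26 , 110 , 284 , 572 , 998 , 1586 , 2360
D2: 84 , 174 , 288 , 426 , 588 , 774
D3: 90 , 114 , 138 , 162 , 186
D4: 24 , 24 , 24 , 24
The fourth differences are constant (24).
186 + 24 = 210;  774 + 210 = 984;  2360 + 984 = 3344;  5945 + 3344 = 9289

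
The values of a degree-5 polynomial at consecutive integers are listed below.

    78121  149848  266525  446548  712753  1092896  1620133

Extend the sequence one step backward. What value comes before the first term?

36908

First differences: 71727, 116677, 180023, 266205, 380143, 527237
Second differences: 44950, 63346, 86182, 113938, 147094
Third differences: 18396, 22836, 27756, 33156
Fourth differences: 4440, 4920, 5400
Fifth differences: 480, 480
The fifth differences are constant at 480.
Work back: 4440 − 480 = 3960;  18396 − 3960 = 14436;  44950 − 14436 = 30514;  71727 − 30514 = 41213;  78121 − 41213 = 36908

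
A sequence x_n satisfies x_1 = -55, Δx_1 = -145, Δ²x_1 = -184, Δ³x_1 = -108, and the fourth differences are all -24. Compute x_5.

-2195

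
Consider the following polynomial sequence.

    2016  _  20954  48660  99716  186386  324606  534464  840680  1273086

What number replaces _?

Using the last 8 terms:
27706, 51056, 86670, 138220, 209858, 306216, 432406
23350, 35614, 51550, 71638, 96358, 126190
12264, 15936, 20088, 24720, 29832
3672, 4152, 4632, 5112
480, 480, 480
Constant fifth difference = 480.
Extend backward: 3672 − 480 = 3192;  12264 − 3192 = 9072;  23350 − 9072 = 14278;  27706 − 14278 = 13428;  20954 − 13428 = 7526

7526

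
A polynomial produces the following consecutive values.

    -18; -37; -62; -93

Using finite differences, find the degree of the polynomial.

2

-19, -25, -31
-6, -6
The second differences are constant, so the polynomial has degree 2.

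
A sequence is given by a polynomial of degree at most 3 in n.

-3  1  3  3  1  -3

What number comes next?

First differences: 4  2  0  -2  -4
Second differences: -2  -2  -2  -2
Constant second difference = -2, so extend:
-4 − 2 = -6;  -3 − 6 = -9

-9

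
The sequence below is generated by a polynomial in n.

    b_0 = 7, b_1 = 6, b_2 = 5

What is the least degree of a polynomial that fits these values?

1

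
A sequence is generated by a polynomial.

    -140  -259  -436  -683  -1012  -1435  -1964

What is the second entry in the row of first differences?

-177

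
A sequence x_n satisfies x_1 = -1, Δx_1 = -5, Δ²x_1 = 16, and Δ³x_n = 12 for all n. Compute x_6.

Build the table forward from the leading diagonal:
Third differences: 12  12  12  12  12  12
Second differences: 16  28  40  52  64  76
First differences: -5  11  39  79  131  195
x: -1  -6  5  44  123  254

254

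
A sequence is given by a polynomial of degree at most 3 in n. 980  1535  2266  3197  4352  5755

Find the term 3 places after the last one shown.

11692

555, 731, 931, 1155, 1403
176, 200, 224, 248
24, 24, 24
Third differences constant at 24.
248 + 24 = 272;  1403 + 272 = 1675;  5755 + 1675 = 7430
272 + 24 = 296;  1675 + 296 = 1971;  7430 + 1971 = 9401
296 + 24 = 320;  1971 + 320 = 2291;  9401 + 2291 = 11692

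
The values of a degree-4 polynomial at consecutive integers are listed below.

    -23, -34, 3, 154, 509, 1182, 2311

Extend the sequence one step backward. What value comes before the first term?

-6

D1: -11  37  151  355  673  1129
D2: 48  114  204  318  456
D3: 66  90  114  138
D4: 24  24  24
The fourth differences are constant at 24.
Work back: 66 − 24 = 42;  48 − 42 = 6;  -11 − 6 = -17;  -23 + 17 = -6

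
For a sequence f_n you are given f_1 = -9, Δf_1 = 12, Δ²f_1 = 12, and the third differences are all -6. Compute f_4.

Build the table forward from the leading diagonal:
Δ³: -6, -6, -6, -6
Δ²: 12, 6, 0, -6
Δ: 12, 24, 30, 30
f: -9, 3, 27, 57

57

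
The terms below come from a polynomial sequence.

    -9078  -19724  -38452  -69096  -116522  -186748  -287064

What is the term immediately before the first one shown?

-3592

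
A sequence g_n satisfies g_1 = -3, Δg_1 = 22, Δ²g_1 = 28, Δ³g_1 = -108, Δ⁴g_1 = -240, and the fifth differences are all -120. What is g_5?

-419

Build the table forward from the leading diagonal:
D5: -120, -120, -120, -120, -120
D4: -240, -360, -480, -600, -720
D3: -108, -348, -708, -1188, -1788
D2: 28, -80, -428, -1136, -2324
D1: 22, 50, -30, -458, -1594
g: -3, 19, 69, 39, -419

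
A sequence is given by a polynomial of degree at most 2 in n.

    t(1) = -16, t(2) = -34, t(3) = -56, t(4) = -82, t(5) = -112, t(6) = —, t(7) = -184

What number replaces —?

-146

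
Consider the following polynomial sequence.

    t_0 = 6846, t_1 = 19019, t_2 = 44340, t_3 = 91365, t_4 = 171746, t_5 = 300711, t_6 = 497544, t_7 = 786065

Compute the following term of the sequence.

1195110

12173 , 25321 , 47025 , 80381 , 128965 , 196833 , 288521
13148 , 21704 , 33356 , 48584 , 67868 , 91688
8556 , 11652 , 15228 , 19284 , 23820
3096 , 3576 , 4056 , 4536
480 , 480 , 480
The fifth differences are constant (480).
4536 + 480 = 5016;  23820 + 5016 = 28836;  91688 + 28836 = 120524;  288521 + 120524 = 409045;  786065 + 409045 = 1195110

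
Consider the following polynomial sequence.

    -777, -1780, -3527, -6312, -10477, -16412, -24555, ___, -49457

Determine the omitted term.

-35392

Using the first 7 terms:
Δ: -1003, -1747, -2785, -4165, -5935, -8143
Δ²: -744, -1038, -1380, -1770, -2208
Δ³: -294, -342, -390, -438
Δ⁴: -48, -48, -48
Constant fourth difference = -48.
Extend forward: -438 − 48 = -486;  -2208 − 486 = -2694;  -8143 − 2694 = -10837;  -24555 − 10837 = -35392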